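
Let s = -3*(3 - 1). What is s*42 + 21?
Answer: -231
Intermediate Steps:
s = -6 (s = -3*2 = -6)
s*42 + 21 = -6*42 + 21 = -252 + 21 = -231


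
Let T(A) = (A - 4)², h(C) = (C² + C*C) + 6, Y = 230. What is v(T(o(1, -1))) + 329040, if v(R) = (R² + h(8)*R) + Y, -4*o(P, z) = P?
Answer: 84996257/256 ≈ 3.3202e+5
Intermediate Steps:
o(P, z) = -P/4
h(C) = 6 + 2*C² (h(C) = (C² + C²) + 6 = 2*C² + 6 = 6 + 2*C²)
T(A) = (-4 + A)²
v(R) = 230 + R² + 134*R (v(R) = (R² + (6 + 2*8²)*R) + 230 = (R² + (6 + 2*64)*R) + 230 = (R² + (6 + 128)*R) + 230 = (R² + 134*R) + 230 = 230 + R² + 134*R)
v(T(o(1, -1))) + 329040 = (230 + ((-4 - ¼*1)²)² + 134*(-4 - ¼*1)²) + 329040 = (230 + ((-4 - ¼)²)² + 134*(-4 - ¼)²) + 329040 = (230 + ((-17/4)²)² + 134*(-17/4)²) + 329040 = (230 + (289/16)² + 134*(289/16)) + 329040 = (230 + 83521/256 + 19363/8) + 329040 = 762017/256 + 329040 = 84996257/256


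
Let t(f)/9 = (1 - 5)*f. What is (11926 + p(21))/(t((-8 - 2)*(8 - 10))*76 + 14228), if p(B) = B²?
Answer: -12367/40492 ≈ -0.30542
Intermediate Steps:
t(f) = -36*f (t(f) = 9*((1 - 5)*f) = 9*(-4*f) = -36*f)
(11926 + p(21))/(t((-8 - 2)*(8 - 10))*76 + 14228) = (11926 + 21²)/(-36*(-8 - 2)*(8 - 10)*76 + 14228) = (11926 + 441)/(-(-360)*(-2)*76 + 14228) = 12367/(-36*20*76 + 14228) = 12367/(-720*76 + 14228) = 12367/(-54720 + 14228) = 12367/(-40492) = 12367*(-1/40492) = -12367/40492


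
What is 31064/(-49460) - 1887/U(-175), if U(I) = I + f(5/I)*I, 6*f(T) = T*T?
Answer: 922887844/90895115 ≈ 10.153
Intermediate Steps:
f(T) = T**2/6 (f(T) = (T*T)/6 = T**2/6)
U(I) = I + 25/(6*I) (U(I) = I + ((5/I)**2/6)*I = I + ((25/I**2)/6)*I = I + (25/(6*I**2))*I = I + 25/(6*I))
31064/(-49460) - 1887/U(-175) = 31064/(-49460) - 1887/(-175 + (25/6)/(-175)) = 31064*(-1/49460) - 1887/(-175 + (25/6)*(-1/175)) = -7766/12365 - 1887/(-175 - 1/42) = -7766/12365 - 1887/(-7351/42) = -7766/12365 - 1887*(-42/7351) = -7766/12365 + 79254/7351 = 922887844/90895115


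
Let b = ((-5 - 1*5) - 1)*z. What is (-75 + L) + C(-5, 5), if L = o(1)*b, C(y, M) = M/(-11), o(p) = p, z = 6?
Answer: -1556/11 ≈ -141.45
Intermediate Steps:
b = -66 (b = ((-5 - 1*5) - 1)*6 = ((-5 - 5) - 1)*6 = (-10 - 1)*6 = -11*6 = -66)
C(y, M) = -M/11 (C(y, M) = M*(-1/11) = -M/11)
L = -66 (L = 1*(-66) = -66)
(-75 + L) + C(-5, 5) = (-75 - 66) - 1/11*5 = -141 - 5/11 = -1556/11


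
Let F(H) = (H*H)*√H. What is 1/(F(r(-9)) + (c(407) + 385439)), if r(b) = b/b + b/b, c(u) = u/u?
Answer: 12045/4642624799 - √2/37140998392 ≈ 2.5944e-6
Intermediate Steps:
c(u) = 1
r(b) = 2 (r(b) = 1 + 1 = 2)
F(H) = H^(5/2) (F(H) = H²*√H = H^(5/2))
1/(F(r(-9)) + (c(407) + 385439)) = 1/(2^(5/2) + (1 + 385439)) = 1/(4*√2 + 385440) = 1/(385440 + 4*√2)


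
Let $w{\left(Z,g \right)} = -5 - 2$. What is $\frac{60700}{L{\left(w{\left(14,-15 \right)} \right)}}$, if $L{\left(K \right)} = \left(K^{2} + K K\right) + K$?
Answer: $\frac{60700}{91} \approx 667.03$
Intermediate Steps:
$w{\left(Z,g \right)} = -7$
$L{\left(K \right)} = K + 2 K^{2}$ ($L{\left(K \right)} = \left(K^{2} + K^{2}\right) + K = 2 K^{2} + K = K + 2 K^{2}$)
$\frac{60700}{L{\left(w{\left(14,-15 \right)} \right)}} = \frac{60700}{\left(-7\right) \left(1 + 2 \left(-7\right)\right)} = \frac{60700}{\left(-7\right) \left(1 - 14\right)} = \frac{60700}{\left(-7\right) \left(-13\right)} = \frac{60700}{91}$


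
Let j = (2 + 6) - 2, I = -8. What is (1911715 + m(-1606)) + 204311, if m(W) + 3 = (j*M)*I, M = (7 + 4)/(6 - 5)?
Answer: 2115495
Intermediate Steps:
j = 6 (j = 8 - 2 = 6)
M = 11 (M = 11/1 = 11*1 = 11)
m(W) = -531 (m(W) = -3 + (6*11)*(-8) = -3 + 66*(-8) = -3 - 528 = -531)
(1911715 + m(-1606)) + 204311 = (1911715 - 531) + 204311 = 1911184 + 204311 = 2115495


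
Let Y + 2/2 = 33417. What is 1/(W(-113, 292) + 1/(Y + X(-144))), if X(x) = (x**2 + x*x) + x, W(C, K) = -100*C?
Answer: 74744/844607201 ≈ 8.8496e-5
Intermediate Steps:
Y = 33416 (Y = -1 + 33417 = 33416)
X(x) = x + 2*x**2 (X(x) = (x**2 + x**2) + x = 2*x**2 + x = x + 2*x**2)
1/(W(-113, 292) + 1/(Y + X(-144))) = 1/(-100*(-113) + 1/(33416 - 144*(1 + 2*(-144)))) = 1/(11300 + 1/(33416 - 144*(1 - 288))) = 1/(11300 + 1/(33416 - 144*(-287))) = 1/(11300 + 1/(33416 + 41328)) = 1/(11300 + 1/74744) = 1/(844607201/74744) = 74744/844607201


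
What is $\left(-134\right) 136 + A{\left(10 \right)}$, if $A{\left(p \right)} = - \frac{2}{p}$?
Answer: $- \frac{91121}{5} \approx -18224.0$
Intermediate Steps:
$\left(-134\right) 136 + A{\left(10 \right)} = \left(-134\right) 136 - \frac{2}{10} = -18224 - \frac{1}{5} = - \frac{91121}{5}$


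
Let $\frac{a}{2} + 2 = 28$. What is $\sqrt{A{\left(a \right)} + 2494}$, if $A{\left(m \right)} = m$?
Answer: $\sqrt{2546} \approx 50.458$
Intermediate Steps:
$a = 52$ ($a = -4 + 2 \cdot 28 = -4 + 56 = 52$)
$\sqrt{A{\left(a \right)} + 2494} = \sqrt{52 + 2494} = \sqrt{2546}$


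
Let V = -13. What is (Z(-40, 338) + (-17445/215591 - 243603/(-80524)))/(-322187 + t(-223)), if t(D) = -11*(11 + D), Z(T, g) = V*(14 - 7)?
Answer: 1528668848051/5552762662675820 ≈ 0.00027530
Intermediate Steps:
Z(T, g) = -91 (Z(T, g) = -13*(14 - 7) = -13*7 = -91)
t(D) = -121 - 11*D
(Z(-40, 338) + (-17445/215591 - 243603/(-80524)))/(-322187 + t(-223)) = (-91 + (-17445/215591 - 243603/(-80524)))/(-322187 + (-121 - 11*(-223))) = (-91 + (-17445*1/215591 - 243603*(-1/80524)))/(-322187 + (-121 + 2453)) = (-91 + (-17445/215591 + 243603/80524))/(-322187 + 2332) = (-91 + 51113873193/17360249684)/(-319855) = -1528668848051/17360249684*(-1/319855) = 1528668848051/5552762662675820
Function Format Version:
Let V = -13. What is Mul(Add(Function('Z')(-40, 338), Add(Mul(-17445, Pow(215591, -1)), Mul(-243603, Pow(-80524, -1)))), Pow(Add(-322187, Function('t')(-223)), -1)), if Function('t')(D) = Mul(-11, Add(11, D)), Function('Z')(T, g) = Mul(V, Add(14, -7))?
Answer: Rational(1528668848051, 5552762662675820) ≈ 0.00027530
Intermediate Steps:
Function('Z')(T, g) = -91 (Function('Z')(T, g) = Mul(-13, Add(14, -7)) = Mul(-13, 7) = -91)
Function('t')(D) = Add(-121, Mul(-11, D))
Mul(Add(Function('Z')(-40, 338), Add(Mul(-17445, Pow(215591, -1)), Mul(-243603, Pow(-80524, -1)))), Pow(Add(-322187, Function('t')(-223)), -1)) = Mul(Add(-91, Add(Mul(-17445, Pow(215591, -1)), Mul(-243603, Pow(-80524, -1)))), Pow(Add(-322187, Add(-121, Mul(-11, -223))), -1)) = Mul(Add(-91, Add(Mul(-17445, Rational(1, 215591)), Mul(-243603, Rational(-1, 80524)))), Pow(Add(-322187, Add(-121, 2453)), -1)) = Mul(Add(-91, Add(Rational(-17445, 215591), Rational(243603, 80524))), Pow(Add(-322187, 2332), -1)) = Mul(Add(-91, Rational(51113873193, 17360249684)), Pow(-319855, -1)) = Mul(Rational(-1528668848051, 17360249684), Rational(-1, 319855)) = Rational(1528668848051, 5552762662675820)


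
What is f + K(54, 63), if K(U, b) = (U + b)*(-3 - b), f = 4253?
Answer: -3469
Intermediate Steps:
K(U, b) = (-3 - b)*(U + b)
f + K(54, 63) = 4253 + (-1*63² - 3*54 - 3*63 - 1*54*63) = 4253 + (-1*3969 - 162 - 189 - 3402) = 4253 + (-3969 - 162 - 189 - 3402) = 4253 - 7722 = -3469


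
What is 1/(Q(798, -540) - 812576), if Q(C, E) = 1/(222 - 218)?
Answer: -4/3250303 ≈ -1.2307e-6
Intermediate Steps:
Q(C, E) = ¼ (Q(C, E) = 1/4 = ¼)
1/(Q(798, -540) - 812576) = 1/(¼ - 812576) = 1/(-3250303/4) = -4/3250303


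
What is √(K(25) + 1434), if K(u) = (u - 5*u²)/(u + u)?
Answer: 14*√7 ≈ 37.041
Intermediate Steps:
K(u) = (u - 5*u²)/(2*u) (K(u) = (u - 5*u²)/((2*u)) = (u - 5*u²)*(1/(2*u)) = (u - 5*u²)/(2*u))
√(K(25) + 1434) = √((½ - 5/2*25) + 1434) = √((½ - 125/2) + 1434) = √(-62 + 1434) = √1372 = 14*√7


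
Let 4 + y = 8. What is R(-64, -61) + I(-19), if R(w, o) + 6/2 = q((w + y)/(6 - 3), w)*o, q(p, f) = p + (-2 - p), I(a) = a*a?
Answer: 480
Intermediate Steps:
y = 4 (y = -4 + 8 = 4)
I(a) = a²
q(p, f) = -2
R(w, o) = -3 - 2*o
R(-64, -61) + I(-19) = (-3 - 2*(-61)) + (-19)² = (-3 + 122) + 361 = 119 + 361 = 480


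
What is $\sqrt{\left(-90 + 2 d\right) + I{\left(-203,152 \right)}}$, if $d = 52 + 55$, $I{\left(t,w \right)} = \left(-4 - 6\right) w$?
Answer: $2 i \sqrt{349} \approx 37.363 i$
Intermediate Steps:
$I{\left(t,w \right)} = - 10 w$
$d = 107$
$\sqrt{\left(-90 + 2 d\right) + I{\left(-203,152 \right)}} = \sqrt{\left(-90 + 2 \cdot 107\right) - 1520} = \sqrt{\left(-90 + 214\right) - 1520} = \sqrt{124 - 1520} = \sqrt{-1396} = 2 i \sqrt{349}$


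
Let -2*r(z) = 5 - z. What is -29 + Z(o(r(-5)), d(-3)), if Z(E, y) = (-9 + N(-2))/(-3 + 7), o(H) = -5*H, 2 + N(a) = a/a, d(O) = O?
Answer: -63/2 ≈ -31.500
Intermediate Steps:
r(z) = -5/2 + z/2 (r(z) = -(5 - z)/2 = -5/2 + z/2)
N(a) = -1 (N(a) = -2 + a/a = -2 + 1 = -1)
Z(E, y) = -5/2 (Z(E, y) = (-9 - 1)/(-3 + 7) = -10/4 = -10*1/4 = -5/2)
-29 + Z(o(r(-5)), d(-3)) = -29 - 5/2 = -63/2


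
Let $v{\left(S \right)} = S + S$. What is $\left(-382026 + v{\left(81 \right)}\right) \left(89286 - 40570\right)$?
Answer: $-18602886624$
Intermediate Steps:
$v{\left(S \right)} = 2 S$
$\left(-382026 + v{\left(81 \right)}\right) \left(89286 - 40570\right) = \left(-382026 + 2 \cdot 81\right) \left(89286 - 40570\right) = \left(-382026 + 162\right) 48716 = \left(-381864\right) 48716 = -18602886624$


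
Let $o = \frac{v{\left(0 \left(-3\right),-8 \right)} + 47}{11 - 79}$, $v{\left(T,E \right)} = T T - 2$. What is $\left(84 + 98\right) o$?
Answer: $- \frac{4095}{34} \approx -120.44$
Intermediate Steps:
$v{\left(T,E \right)} = -2 + T^{2}$ ($v{\left(T,E \right)} = T^{2} - 2 = -2 + T^{2}$)
$o = - \frac{45}{68}$ ($o = \frac{\left(-2 + \left(0 \left(-3\right)\right)^{2}\right) + 47}{11 - 79} = \frac{\left(-2 + 0^{2}\right) + 47}{11 - 79} = \frac{\left(-2 + 0\right) + 47}{-68} = \left(-2 + 47\right) \left(- \frac{1}{68}\right) = 45 \left(- \frac{1}{68}\right) = - \frac{45}{68} \approx -0.66177$)
$\left(84 + 98\right) o = \left(84 + 98\right) \left(- \frac{45}{68}\right) = 182 \left(- \frac{45}{68}\right) = - \frac{4095}{34}$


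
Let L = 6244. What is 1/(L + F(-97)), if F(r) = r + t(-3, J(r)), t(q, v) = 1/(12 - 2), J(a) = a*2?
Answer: 10/61471 ≈ 0.00016268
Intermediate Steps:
J(a) = 2*a
t(q, v) = ⅒ (t(q, v) = 1/10 = ⅒)
F(r) = ⅒ + r (F(r) = r + ⅒ = ⅒ + r)
1/(L + F(-97)) = 1/(6244 + (⅒ - 97)) = 1/(6244 - 969/10) = 1/(61471/10) = 10/61471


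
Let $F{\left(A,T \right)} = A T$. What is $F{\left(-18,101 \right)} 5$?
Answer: $-9090$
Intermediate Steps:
$F{\left(-18,101 \right)} 5 = \left(-18\right) 101 \cdot 5 = \left(-1818\right) 5 = -9090$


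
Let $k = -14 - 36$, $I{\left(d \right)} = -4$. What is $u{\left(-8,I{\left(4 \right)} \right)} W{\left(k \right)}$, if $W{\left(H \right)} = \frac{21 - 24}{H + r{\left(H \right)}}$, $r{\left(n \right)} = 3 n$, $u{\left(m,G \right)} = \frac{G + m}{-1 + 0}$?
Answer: $\frac{9}{50} \approx 0.18$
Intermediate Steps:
$u{\left(m,G \right)} = - G - m$ ($u{\left(m,G \right)} = \frac{G + m}{-1} = \left(G + m\right) \left(-1\right) = - G - m$)
$k = -50$ ($k = -14 - 36 = -50$)
$W{\left(H \right)} = - \frac{3}{4 H}$ ($W{\left(H \right)} = \frac{21 - 24}{H + 3 H} = - \frac{3}{4 H}$)
$u{\left(-8,I{\left(4 \right)} \right)} W{\left(k \right)} = \left(\left(-1\right) \left(-4\right) - -8\right) \left(- \frac{3}{4 \left(-50\right)}\right) = \left(4 + 8\right) \left(\left(- \frac{3}{4}\right) \left(- \frac{1}{50}\right)\right) = 12 \cdot \frac{3}{200} = \frac{9}{50}$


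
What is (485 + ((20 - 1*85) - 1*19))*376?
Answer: 150776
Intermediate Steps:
(485 + ((20 - 1*85) - 1*19))*376 = (485 + ((20 - 85) - 19))*376 = (485 + (-65 - 19))*376 = (485 - 84)*376 = 401*376 = 150776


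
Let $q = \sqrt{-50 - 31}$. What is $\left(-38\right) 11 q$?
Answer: $- 3762 i \approx - 3762.0 i$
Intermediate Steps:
$q = 9 i$ ($q = \sqrt{-81} = 9 i \approx 9.0 i$)
$\left(-38\right) 11 q = \left(-38\right) 11 \cdot 9 i = - 418 \cdot 9 i = - 3762 i$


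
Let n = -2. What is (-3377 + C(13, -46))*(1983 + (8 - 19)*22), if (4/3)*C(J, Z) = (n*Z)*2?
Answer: -5639099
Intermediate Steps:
C(J, Z) = -3*Z (C(J, Z) = 3*(-2*Z*2)/4 = 3*(-4*Z)/4 = -3*Z)
(-3377 + C(13, -46))*(1983 + (8 - 19)*22) = (-3377 - 3*(-46))*(1983 + (8 - 19)*22) = (-3377 + 138)*(1983 - 11*22) = -3239*(1983 - 242) = -3239*1741 = -5639099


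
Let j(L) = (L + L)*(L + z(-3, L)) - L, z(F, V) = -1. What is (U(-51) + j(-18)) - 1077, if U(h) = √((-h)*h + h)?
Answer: -375 + 2*I*√663 ≈ -375.0 + 51.498*I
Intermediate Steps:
j(L) = -L + 2*L*(-1 + L) (j(L) = (L + L)*(L - 1) - L = (2*L)*(-1 + L) - L = 2*L*(-1 + L) - L = -L + 2*L*(-1 + L))
U(h) = √(h - h²) (U(h) = √(-h² + h) = √(h - h²))
(U(-51) + j(-18)) - 1077 = (√(-51*(1 - 1*(-51))) - 18*(-3 + 2*(-18))) - 1077 = (√(-51*(1 + 51)) - 18*(-3 - 36)) - 1077 = (√(-51*52) - 18*(-39)) - 1077 = (√(-2652) + 702) - 1077 = (2*I*√663 + 702) - 1077 = (702 + 2*I*√663) - 1077 = -375 + 2*I*√663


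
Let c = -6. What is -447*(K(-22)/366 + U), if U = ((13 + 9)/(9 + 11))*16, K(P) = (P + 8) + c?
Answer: -2392046/305 ≈ -7842.8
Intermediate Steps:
K(P) = 2 + P (K(P) = (P + 8) - 6 = (8 + P) - 6 = 2 + P)
U = 88/5 (U = (22/20)*16 = (22*(1/20))*16 = (11/10)*16 = 88/5 ≈ 17.600)
-447*(K(-22)/366 + U) = -447*((2 - 22)/366 + 88/5) = -447*(-20*1/366 + 88/5) = -447*(-10/183 + 88/5) = -447*16054/915 = -2392046/305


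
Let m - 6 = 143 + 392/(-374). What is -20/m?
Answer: -3740/27667 ≈ -0.13518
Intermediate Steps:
m = 27667/187 (m = 6 + (143 + 392/(-374)) = 6 + (143 + 392*(-1/374)) = 6 + (143 - 196/187) = 6 + 26545/187 = 27667/187 ≈ 147.95)
-20/m = -20/27667/187 = -20*187/27667 = -3740/27667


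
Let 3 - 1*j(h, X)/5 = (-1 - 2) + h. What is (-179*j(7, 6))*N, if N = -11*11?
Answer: -108295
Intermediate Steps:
j(h, X) = 30 - 5*h (j(h, X) = 15 - 5*((-1 - 2) + h) = 15 - 5*(-3 + h) = 15 + (15 - 5*h) = 30 - 5*h)
N = -121
(-179*j(7, 6))*N = -179*(30 - 5*7)*(-121) = -179*(30 - 35)*(-121) = -179*(-5)*(-121) = 895*(-121) = -108295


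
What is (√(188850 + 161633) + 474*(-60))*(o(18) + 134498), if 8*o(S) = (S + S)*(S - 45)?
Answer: -3821667660 + 268753*√350483/2 ≈ -3.7421e+9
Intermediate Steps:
o(S) = S*(-45 + S)/4 (o(S) = ((S + S)*(S - 45))/8 = ((2*S)*(-45 + S))/8 = (2*S*(-45 + S))/8 = S*(-45 + S)/4)
(√(188850 + 161633) + 474*(-60))*(o(18) + 134498) = (√(188850 + 161633) + 474*(-60))*((¼)*18*(-45 + 18) + 134498) = (√350483 - 28440)*((¼)*18*(-27) + 134498) = (-28440 + √350483)*(-243/2 + 134498) = (-28440 + √350483)*(268753/2) = -3821667660 + 268753*√350483/2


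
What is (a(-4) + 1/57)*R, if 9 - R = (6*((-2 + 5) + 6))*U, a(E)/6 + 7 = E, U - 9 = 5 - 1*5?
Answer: 597999/19 ≈ 31474.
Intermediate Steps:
U = 9 (U = 9 + (5 - 1*5) = 9 + (5 - 5) = 9 + 0 = 9)
a(E) = -42 + 6*E
R = -477 (R = 9 - 6*((-2 + 5) + 6)*9 = 9 - 6*(3 + 6)*9 = 9 - 6*9*9 = 9 - 54*9 = 9 - 1*486 = 9 - 486 = -477)
(a(-4) + 1/57)*R = ((-42 + 6*(-4)) + 1/57)*(-477) = ((-42 - 24) + 1/57)*(-477) = (-66 + 1/57)*(-477) = -3761/57*(-477) = 597999/19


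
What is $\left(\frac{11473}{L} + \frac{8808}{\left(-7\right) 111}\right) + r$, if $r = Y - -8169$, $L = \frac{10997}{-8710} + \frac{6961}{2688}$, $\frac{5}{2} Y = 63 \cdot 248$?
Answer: $\frac{3112564947641}{135020585} \approx 23053.0$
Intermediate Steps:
$Y = \frac{31248}{5}$ ($Y = \frac{2 \cdot 63 \cdot 248}{5} = \frac{2}{5} \cdot 15624 = \frac{31248}{5} \approx 6249.6$)
$L = \frac{15535187}{11706240}$ ($L = 10997 \left(- \frac{1}{8710}\right) + 6961 \cdot \frac{1}{2688} = - \frac{10997}{8710} + \frac{6961}{2688} = \frac{15535187}{11706240} \approx 1.3271$)
$r = \frac{72093}{5}$ ($r = \frac{31248}{5} - -8169 = \frac{31248}{5} + 8169 = \frac{72093}{5} \approx 14419.0$)
$\left(\frac{11473}{L} + \frac{8808}{\left(-7\right) 111}\right) + r = \left(\frac{11473}{\frac{15535187}{11706240}} + \frac{8808}{\left(-7\right) 111}\right) + \frac{72093}{5} = \left(11473 \cdot \frac{11706240}{15535187} + \frac{8808}{-777}\right) + \frac{72093}{5} = \left(\frac{901380480}{104263} + 8808 \left(- \frac{1}{777}\right)\right) + \frac{72093}{5} = \left(\frac{901380480}{104263} - \frac{2936}{259}\right) + \frac{72093}{5} = \frac{233151428152}{27004117} + \frac{72093}{5} = \frac{3112564947641}{135020585}$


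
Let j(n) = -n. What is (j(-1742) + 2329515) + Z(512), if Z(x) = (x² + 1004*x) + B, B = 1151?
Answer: 3108600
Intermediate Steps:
Z(x) = 1151 + x² + 1004*x (Z(x) = (x² + 1004*x) + 1151 = 1151 + x² + 1004*x)
(j(-1742) + 2329515) + Z(512) = (-1*(-1742) + 2329515) + (1151 + 512² + 1004*512) = (1742 + 2329515) + (1151 + 262144 + 514048) = 2331257 + 777343 = 3108600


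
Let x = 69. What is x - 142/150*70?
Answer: 41/15 ≈ 2.7333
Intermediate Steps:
x - 142/150*70 = 69 - 142/150*70 = 69 - 142*1/150*70 = 69 - 71/75*70 = 69 - 994/15 = 41/15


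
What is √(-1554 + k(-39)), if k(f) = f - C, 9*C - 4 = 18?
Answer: I*√14359/3 ≈ 39.943*I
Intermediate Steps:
C = 22/9 (C = 4/9 + (⅑)*18 = 4/9 + 2 = 22/9 ≈ 2.4444)
k(f) = -22/9 + f (k(f) = f - 1*22/9 = f - 22/9 = -22/9 + f)
√(-1554 + k(-39)) = √(-1554 + (-22/9 - 39)) = √(-1554 - 373/9) = √(-14359/9) = I*√14359/3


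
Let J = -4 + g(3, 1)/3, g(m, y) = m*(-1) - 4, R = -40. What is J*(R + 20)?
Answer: 380/3 ≈ 126.67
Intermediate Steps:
g(m, y) = -4 - m (g(m, y) = -m - 4 = -4 - m)
J = -19/3 (J = -4 + (-4 - 1*3)/3 = -4 + (-4 - 3)*(⅓) = -4 - 7*⅓ = -4 - 7/3 = -19/3 ≈ -6.3333)
J*(R + 20) = -19*(-40 + 20)/3 = -19/3*(-20) = 380/3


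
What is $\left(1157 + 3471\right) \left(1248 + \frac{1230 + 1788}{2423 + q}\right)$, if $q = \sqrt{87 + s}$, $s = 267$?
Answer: $\frac{33940781110392}{5870575} - \frac{13967304 \sqrt{354}}{5870575} \approx 5.7815 \cdot 10^{6}$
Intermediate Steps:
$q = \sqrt{354}$ ($q = \sqrt{87 + 267} = \sqrt{354} \approx 18.815$)
$\left(1157 + 3471\right) \left(1248 + \frac{1230 + 1788}{2423 + q}\right) = \left(1157 + 3471\right) \left(1248 + \frac{1230 + 1788}{2423 + \sqrt{354}}\right) = 4628 \left(1248 + \frac{3018}{2423 + \sqrt{354}}\right) = 5775744 + \frac{13967304}{2423 + \sqrt{354}}$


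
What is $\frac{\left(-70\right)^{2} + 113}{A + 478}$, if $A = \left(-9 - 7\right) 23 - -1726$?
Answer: $\frac{557}{204} \approx 2.7304$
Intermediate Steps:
$A = 1358$ ($A = \left(-16\right) 23 + 1726 = -368 + 1726 = 1358$)
$\frac{\left(-70\right)^{2} + 113}{A + 478} = \frac{\left(-70\right)^{2} + 113}{1358 + 478} = \frac{4900 + 113}{1836} = 5013 \cdot \frac{1}{1836} = \frac{557}{204}$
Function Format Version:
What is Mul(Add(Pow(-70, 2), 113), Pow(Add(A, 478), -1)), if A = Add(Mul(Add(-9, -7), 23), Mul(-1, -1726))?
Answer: Rational(557, 204) ≈ 2.7304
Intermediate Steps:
A = 1358 (A = Add(Mul(-16, 23), 1726) = Add(-368, 1726) = 1358)
Mul(Add(Pow(-70, 2), 113), Pow(Add(A, 478), -1)) = Mul(Add(Pow(-70, 2), 113), Pow(Add(1358, 478), -1)) = Mul(Add(4900, 113), Pow(1836, -1)) = Mul(5013, Rational(1, 1836)) = Rational(557, 204)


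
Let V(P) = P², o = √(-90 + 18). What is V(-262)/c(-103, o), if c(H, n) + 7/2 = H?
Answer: -137288/213 ≈ -644.54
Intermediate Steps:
o = 6*I*√2 (o = √(-72) = 6*I*√2 ≈ 8.4853*I)
c(H, n) = -7/2 + H
V(-262)/c(-103, o) = (-262)²/(-7/2 - 103) = 68644/(-213/2) = 68644*(-2/213) = -137288/213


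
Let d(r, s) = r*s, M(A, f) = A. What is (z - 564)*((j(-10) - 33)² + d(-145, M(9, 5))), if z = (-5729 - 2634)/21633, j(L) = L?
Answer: -6641900000/21633 ≈ -3.0703e+5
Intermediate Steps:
z = -8363/21633 (z = -8363*1/21633 = -8363/21633 ≈ -0.38659)
(z - 564)*((j(-10) - 33)² + d(-145, M(9, 5))) = (-8363/21633 - 564)*((-10 - 33)² - 145*9) = -12209375*((-43)² - 1305)/21633 = -12209375*(1849 - 1305)/21633 = -12209375/21633*544 = -6641900000/21633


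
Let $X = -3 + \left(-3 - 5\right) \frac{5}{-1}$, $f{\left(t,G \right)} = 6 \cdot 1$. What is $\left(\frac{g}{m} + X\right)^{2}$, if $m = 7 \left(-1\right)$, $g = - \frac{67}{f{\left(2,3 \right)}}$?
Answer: $\frac{2627641}{1764} \approx 1489.6$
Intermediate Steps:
$f{\left(t,G \right)} = 6$
$g = - \frac{67}{6} \approx -11.167$
$m = -7$
$X = 37$ ($X = -3 + \left(-3 - 5\right) 5 \left(-1\right) = -3 - -40 = -3 + 40 = 37$)
$\left(\frac{g}{m} + X\right)^{2} = \left(- \frac{67}{6 \left(-7\right)} + 37\right)^{2} = \left(\left(- \frac{67}{6}\right) \left(- \frac{1}{7}\right) + 37\right)^{2} = \left(\frac{67}{42} + 37\right)^{2} = \left(\frac{1621}{42}\right)^{2} = \frac{2627641}{1764}$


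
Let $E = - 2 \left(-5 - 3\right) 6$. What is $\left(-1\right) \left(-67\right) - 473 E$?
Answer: $-45341$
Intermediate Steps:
$E = 96$ ($E = \left(-2\right) \left(-8\right) 6 = 16 \cdot 6 = 96$)
$\left(-1\right) \left(-67\right) - 473 E = \left(-1\right) \left(-67\right) - 45408 = 67 - 45408 = -45341$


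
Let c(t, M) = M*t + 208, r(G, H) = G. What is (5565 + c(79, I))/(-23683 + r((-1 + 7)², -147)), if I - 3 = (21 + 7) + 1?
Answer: -8301/23647 ≈ -0.35104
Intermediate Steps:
I = 32 (I = 3 + ((21 + 7) + 1) = 3 + (28 + 1) = 3 + 29 = 32)
c(t, M) = 208 + M*t
(5565 + c(79, I))/(-23683 + r((-1 + 7)², -147)) = (5565 + (208 + 32*79))/(-23683 + (-1 + 7)²) = (5565 + (208 + 2528))/(-23683 + 6²) = (5565 + 2736)/(-23683 + 36) = 8301/(-23647) = 8301*(-1/23647) = -8301/23647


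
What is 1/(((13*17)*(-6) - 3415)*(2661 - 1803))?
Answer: -1/4067778 ≈ -2.4583e-7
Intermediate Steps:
1/(((13*17)*(-6) - 3415)*(2661 - 1803)) = 1/((221*(-6) - 3415)*858) = 1/((-1326 - 3415)*858) = 1/(-4741*858) = 1/(-4067778) = -1/4067778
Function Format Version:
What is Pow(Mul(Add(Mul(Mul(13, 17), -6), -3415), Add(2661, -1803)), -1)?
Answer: Rational(-1, 4067778) ≈ -2.4583e-7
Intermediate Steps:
Pow(Mul(Add(Mul(Mul(13, 17), -6), -3415), Add(2661, -1803)), -1) = Pow(Mul(Add(Mul(221, -6), -3415), 858), -1) = Pow(Mul(Add(-1326, -3415), 858), -1) = Pow(Mul(-4741, 858), -1) = Pow(-4067778, -1) = Rational(-1, 4067778)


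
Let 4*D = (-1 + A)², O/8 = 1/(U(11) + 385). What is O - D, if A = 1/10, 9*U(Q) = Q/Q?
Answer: -125973/693200 ≈ -0.18173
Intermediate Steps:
U(Q) = ⅑ (U(Q) = (Q/Q)/9 = (⅑)*1 = ⅑)
A = ⅒ ≈ 0.10000
O = 36/1733 (O = 8/(⅑ + 385) = 8/(3466/9) = 8*(9/3466) = 36/1733 ≈ 0.020773)
D = 81/400 (D = (-1 + ⅒)²/4 = (-9/10)²/4 = (¼)*(81/100) = 81/400 ≈ 0.20250)
O - D = 36/1733 - 1*81/400 = 36/1733 - 81/400 = -125973/693200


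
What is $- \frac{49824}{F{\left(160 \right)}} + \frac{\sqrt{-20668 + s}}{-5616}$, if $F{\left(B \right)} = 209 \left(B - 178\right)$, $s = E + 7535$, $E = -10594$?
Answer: $\frac{2768}{209} - \frac{i \sqrt{23727}}{5616} \approx 13.244 - 0.027428 i$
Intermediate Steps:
$s = -3059$ ($s = -10594 + 7535 = -3059$)
$F{\left(B \right)} = -37202 + 209 B$ ($F{\left(B \right)} = 209 \left(-178 + B\right) = -37202 + 209 B$)
$- \frac{49824}{F{\left(160 \right)}} + \frac{\sqrt{-20668 + s}}{-5616} = - \frac{49824}{-37202 + 209 \cdot 160} + \frac{\sqrt{-20668 - 3059}}{-5616} = - \frac{49824}{-37202 + 33440} + \sqrt{-23727} \left(- \frac{1}{5616}\right) = - \frac{49824}{-3762} + i \sqrt{23727} \left(- \frac{1}{5616}\right) = \left(-49824\right) \left(- \frac{1}{3762}\right) - \frac{i \sqrt{23727}}{5616} = \frac{2768}{209} - \frac{i \sqrt{23727}}{5616}$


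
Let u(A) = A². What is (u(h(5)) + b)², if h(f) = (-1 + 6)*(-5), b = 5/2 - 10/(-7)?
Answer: 77528025/196 ≈ 3.9555e+5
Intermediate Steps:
b = 55/14 (b = 5*(½) - 10*(-⅐) = 5/2 + 10/7 = 55/14 ≈ 3.9286)
h(f) = -25 (h(f) = 5*(-5) = -25)
(u(h(5)) + b)² = ((-25)² + 55/14)² = (625 + 55/14)² = (8805/14)² = 77528025/196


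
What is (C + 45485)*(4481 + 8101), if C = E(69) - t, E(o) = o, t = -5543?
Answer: 642902454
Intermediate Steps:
C = 5612 (C = 69 - 1*(-5543) = 69 + 5543 = 5612)
(C + 45485)*(4481 + 8101) = (5612 + 45485)*(4481 + 8101) = 51097*12582 = 642902454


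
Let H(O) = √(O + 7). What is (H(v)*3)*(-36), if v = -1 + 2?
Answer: -216*√2 ≈ -305.47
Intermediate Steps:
v = 1
H(O) = √(7 + O)
(H(v)*3)*(-36) = (√(7 + 1)*3)*(-36) = (√8*3)*(-36) = ((2*√2)*3)*(-36) = (6*√2)*(-36) = -216*√2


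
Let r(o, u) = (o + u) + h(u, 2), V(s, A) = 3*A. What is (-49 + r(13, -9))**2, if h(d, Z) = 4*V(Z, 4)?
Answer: 9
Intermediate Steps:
h(d, Z) = 48 (h(d, Z) = 4*(3*4) = 4*12 = 48)
r(o, u) = 48 + o + u (r(o, u) = (o + u) + 48 = 48 + o + u)
(-49 + r(13, -9))**2 = (-49 + (48 + 13 - 9))**2 = (-49 + 52)**2 = 3**2 = 9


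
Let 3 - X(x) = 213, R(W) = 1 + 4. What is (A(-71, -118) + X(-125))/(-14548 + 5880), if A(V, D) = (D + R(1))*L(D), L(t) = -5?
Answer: -355/8668 ≈ -0.040955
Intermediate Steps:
R(W) = 5
X(x) = -210 (X(x) = 3 - 1*213 = 3 - 213 = -210)
A(V, D) = -25 - 5*D (A(V, D) = (D + 5)*(-5) = (5 + D)*(-5) = -25 - 5*D)
(A(-71, -118) + X(-125))/(-14548 + 5880) = ((-25 - 5*(-118)) - 210)/(-14548 + 5880) = ((-25 + 590) - 210)/(-8668) = (565 - 210)*(-1/8668) = 355*(-1/8668) = -355/8668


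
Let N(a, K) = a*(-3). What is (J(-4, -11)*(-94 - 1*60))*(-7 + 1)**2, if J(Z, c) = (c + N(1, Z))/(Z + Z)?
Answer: -9702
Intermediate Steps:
N(a, K) = -3*a
J(Z, c) = (-3 + c)/(2*Z) (J(Z, c) = (c - 3*1)/(Z + Z) = (c - 3)/((2*Z)) = (-3 + c)*(1/(2*Z)) = (-3 + c)/(2*Z))
(J(-4, -11)*(-94 - 1*60))*(-7 + 1)**2 = (((1/2)*(-3 - 11)/(-4))*(-94 - 1*60))*(-7 + 1)**2 = (((1/2)*(-1/4)*(-14))*(-94 - 60))*(-6)**2 = ((7/4)*(-154))*36 = -539/2*36 = -9702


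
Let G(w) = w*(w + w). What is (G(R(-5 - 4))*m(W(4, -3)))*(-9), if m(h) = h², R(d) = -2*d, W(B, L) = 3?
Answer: -52488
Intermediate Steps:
G(w) = 2*w² (G(w) = w*(2*w) = 2*w²)
(G(R(-5 - 4))*m(W(4, -3)))*(-9) = ((2*(-2*(-5 - 4))²)*3²)*(-9) = ((2*(-2*(-9))²)*9)*(-9) = ((2*18²)*9)*(-9) = ((2*324)*9)*(-9) = (648*9)*(-9) = 5832*(-9) = -52488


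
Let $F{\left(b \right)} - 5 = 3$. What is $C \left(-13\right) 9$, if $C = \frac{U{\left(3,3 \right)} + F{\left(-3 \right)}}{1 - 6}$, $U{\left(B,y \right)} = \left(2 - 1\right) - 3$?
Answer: $\frac{702}{5} \approx 140.4$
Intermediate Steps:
$U{\left(B,y \right)} = -2$ ($U{\left(B,y \right)} = 1 - 3 = -2$)
$F{\left(b \right)} = 8$ ($F{\left(b \right)} = 5 + 3 = 8$)
$C = - \frac{6}{5}$ ($C = \frac{-2 + 8}{1 - 6} = \frac{6}{-5} = 6 \left(- \frac{1}{5}\right) = - \frac{6}{5} \approx -1.2$)
$C \left(-13\right) 9 = \left(- \frac{6}{5}\right) \left(-13\right) 9 = \frac{78}{5} \cdot 9 = \frac{702}{5}$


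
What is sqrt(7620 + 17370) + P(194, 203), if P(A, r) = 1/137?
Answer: 1/137 + 7*sqrt(510) ≈ 158.09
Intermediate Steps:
P(A, r) = 1/137
sqrt(7620 + 17370) + P(194, 203) = sqrt(7620 + 17370) + 1/137 = sqrt(24990) + 1/137 = 7*sqrt(510) + 1/137 = 1/137 + 7*sqrt(510)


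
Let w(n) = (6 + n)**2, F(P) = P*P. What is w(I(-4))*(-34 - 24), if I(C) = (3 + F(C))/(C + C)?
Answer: -24389/32 ≈ -762.16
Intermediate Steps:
F(P) = P**2
I(C) = (3 + C**2)/(2*C) (I(C) = (3 + C**2)/(C + C) = (3 + C**2)/((2*C)) = (1/(2*C))*(3 + C**2) = (3 + C**2)/(2*C))
w(I(-4))*(-34 - 24) = (6 + (1/2)*(3 + (-4)**2)/(-4))**2*(-34 - 24) = (6 + (1/2)*(-1/4)*(3 + 16))**2*(-58) = (6 + (1/2)*(-1/4)*19)**2*(-58) = (6 - 19/8)**2*(-58) = (29/8)**2*(-58) = (841/64)*(-58) = -24389/32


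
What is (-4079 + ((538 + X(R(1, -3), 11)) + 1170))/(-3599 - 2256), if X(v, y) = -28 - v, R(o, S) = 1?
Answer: 480/1171 ≈ 0.40991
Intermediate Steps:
(-4079 + ((538 + X(R(1, -3), 11)) + 1170))/(-3599 - 2256) = (-4079 + ((538 + (-28 - 1*1)) + 1170))/(-3599 - 2256) = (-4079 + ((538 + (-28 - 1)) + 1170))/(-5855) = (-4079 + ((538 - 29) + 1170))*(-1/5855) = (-4079 + (509 + 1170))*(-1/5855) = (-4079 + 1679)*(-1/5855) = -2400*(-1/5855) = 480/1171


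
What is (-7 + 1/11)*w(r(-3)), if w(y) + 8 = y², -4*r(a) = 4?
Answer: 532/11 ≈ 48.364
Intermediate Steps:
r(a) = -1 (r(a) = -¼*4 = -1)
w(y) = -8 + y²
(-7 + 1/11)*w(r(-3)) = (-7 + 1/11)*(-8 + (-1)²) = (-7 + 1/11)*(-8 + 1) = -76/11*(-7) = 532/11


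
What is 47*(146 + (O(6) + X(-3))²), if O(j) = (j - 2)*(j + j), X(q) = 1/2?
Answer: 469671/4 ≈ 1.1742e+5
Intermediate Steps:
X(q) = ½
O(j) = 2*j*(-2 + j) (O(j) = (-2 + j)*(2*j) = 2*j*(-2 + j))
47*(146 + (O(6) + X(-3))²) = 47*(146 + (2*6*(-2 + 6) + ½)²) = 47*(146 + (2*6*4 + ½)²) = 47*(146 + (48 + ½)²) = 47*(146 + (97/2)²) = 47*(146 + 9409/4) = 47*(9993/4) = 469671/4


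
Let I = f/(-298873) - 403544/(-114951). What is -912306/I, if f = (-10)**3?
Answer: -15671478531472119/60361678456 ≈ -2.5963e+5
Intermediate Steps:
f = -1000
I = 120723356912/34355750223 (I = -1000/(-298873) - 403544/(-114951) = -1000*(-1/298873) - 403544*(-1/114951) = 1000/298873 + 403544/114951 = 120723356912/34355750223 ≈ 3.5139)
-912306/I = -912306/120723356912/34355750223 = -912306*34355750223/120723356912 = -15671478531472119/60361678456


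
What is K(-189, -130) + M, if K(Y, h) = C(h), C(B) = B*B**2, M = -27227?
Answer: -2224227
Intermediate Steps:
C(B) = B**3
K(Y, h) = h**3
K(-189, -130) + M = (-130)**3 - 27227 = -2197000 - 27227 = -2224227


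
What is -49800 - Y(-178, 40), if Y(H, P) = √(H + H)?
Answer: -49800 - 2*I*√89 ≈ -49800.0 - 18.868*I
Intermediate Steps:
Y(H, P) = √2*√H (Y(H, P) = √(2*H) = √2*√H)
-49800 - Y(-178, 40) = -49800 - √2*√(-178) = -49800 - √2*I*√178 = -49800 - 2*I*√89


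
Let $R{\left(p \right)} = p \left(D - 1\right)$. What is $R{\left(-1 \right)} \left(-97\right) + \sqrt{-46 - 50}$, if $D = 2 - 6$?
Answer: $-485 + 4 i \sqrt{6} \approx -485.0 + 9.798 i$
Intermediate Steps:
$D = -4$ ($D = 2 - 6 = -4$)
$R{\left(p \right)} = - 5 p$ ($R{\left(p \right)} = p \left(-4 - 1\right) = p \left(-5\right) = - 5 p$)
$R{\left(-1 \right)} \left(-97\right) + \sqrt{-46 - 50} = \left(-5\right) \left(-1\right) \left(-97\right) + \sqrt{-46 - 50} = 5 \left(-97\right) + \sqrt{-96} = -485 + 4 i \sqrt{6}$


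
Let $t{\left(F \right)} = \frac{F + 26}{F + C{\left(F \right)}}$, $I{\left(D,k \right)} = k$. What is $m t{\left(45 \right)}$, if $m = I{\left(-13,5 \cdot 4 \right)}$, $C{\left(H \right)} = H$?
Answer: $\frac{142}{9} \approx 15.778$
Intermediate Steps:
$t{\left(F \right)} = \frac{26 + F}{2 F}$ ($t{\left(F \right)} = \frac{F + 26}{F + F} = \frac{26 + F}{2 F}$)
$m = 20$ ($m = 5 \cdot 4 = 20$)
$m t{\left(45 \right)} = 20 \frac{26 + 45}{2 \cdot 45} = 20 \cdot \frac{1}{2} \cdot \frac{1}{45} \cdot 71 = 20 \cdot \frac{71}{90} = \frac{142}{9}$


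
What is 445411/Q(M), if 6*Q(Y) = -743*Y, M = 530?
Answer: -1336233/196895 ≈ -6.7865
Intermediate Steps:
Q(Y) = -743*Y/6 (Q(Y) = (-743*Y)/6 = -743*Y/6)
445411/Q(M) = 445411/((-743/6*530)) = 445411/(-196895/3) = 445411*(-3/196895) = -1336233/196895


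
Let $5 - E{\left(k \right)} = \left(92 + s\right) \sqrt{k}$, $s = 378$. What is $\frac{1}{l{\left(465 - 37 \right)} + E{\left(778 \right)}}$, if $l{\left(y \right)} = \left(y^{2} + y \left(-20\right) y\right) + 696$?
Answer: $- \frac{695959}{2421760276365} + \frac{94 \sqrt{778}}{2421760276365} \approx -2.8629 \cdot 10^{-7}$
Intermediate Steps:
$l{\left(y \right)} = 696 - 19 y^{2}$ ($l{\left(y \right)} = \left(y^{2} + - 20 y y\right) + 696 = \left(y^{2} - 20 y^{2}\right) + 696 = - 19 y^{2} + 696 = 696 - 19 y^{2}$)
$E{\left(k \right)} = 5 - 470 \sqrt{k}$ ($E{\left(k \right)} = 5 - \left(92 + 378\right) \sqrt{k} = 5 - 470 \sqrt{k}$)
$\frac{1}{l{\left(465 - 37 \right)} + E{\left(778 \right)}} = \frac{1}{\left(696 - 19 \left(465 - 37\right)^{2}\right) + \left(5 - 470 \sqrt{778}\right)} = \frac{1}{\left(696 - 19 \cdot 428^{2}\right) + \left(5 - 470 \sqrt{778}\right)} = \frac{1}{\left(696 - 3480496\right) + \left(5 - 470 \sqrt{778}\right)} = \frac{1}{-3479800 + \left(5 - 470 \sqrt{778}\right)} = \frac{1}{-3479795 - 470 \sqrt{778}}$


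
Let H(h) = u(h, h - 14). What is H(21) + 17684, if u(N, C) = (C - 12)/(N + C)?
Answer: 495147/28 ≈ 17684.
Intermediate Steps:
u(N, C) = (-12 + C)/(C + N)
H(h) = (-26 + h)/(-14 + 2*h) (H(h) = (-12 + (h - 14))/((h - 14) + h) = (-12 + (-14 + h))/((-14 + h) + h) = (-26 + h)/(-14 + 2*h))
H(21) + 17684 = (-26 + 21)/(2*(-7 + 21)) + 17684 = (1/2)*(-5)/14 + 17684 = (1/2)*(1/14)*(-5) + 17684 = -5/28 + 17684 = 495147/28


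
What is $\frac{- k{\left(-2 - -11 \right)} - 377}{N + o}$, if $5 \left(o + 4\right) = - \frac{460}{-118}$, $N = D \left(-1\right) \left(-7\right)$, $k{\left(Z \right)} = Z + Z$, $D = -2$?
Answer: $\frac{23305}{1016} \approx 22.938$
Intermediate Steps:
$k{\left(Z \right)} = 2 Z$
$N = -14$ ($N = \left(-2\right) \left(-1\right) \left(-7\right) = 2 \left(-7\right) = -14$)
$o = - \frac{190}{59}$ ($o = -4 + \frac{\left(-460\right) \frac{1}{-118}}{5} = -4 + \frac{\left(-460\right) \left(- \frac{1}{118}\right)}{5} = -4 + \frac{1}{5} \cdot \frac{230}{59} = -4 + \frac{46}{59} = - \frac{190}{59} \approx -3.2203$)
$\frac{- k{\left(-2 - -11 \right)} - 377}{N + o} = \frac{- 2 \left(-2 - -11\right) - 377}{-14 - \frac{190}{59}} = \frac{- 2 \left(-2 + 11\right) - 377}{- \frac{1016}{59}} = \left(- 2 \cdot 9 - 377\right) \left(- \frac{59}{1016}\right) = \left(\left(-1\right) 18 - 377\right) \left(- \frac{59}{1016}\right) = \left(-18 - 377\right) \left(- \frac{59}{1016}\right) = \left(-395\right) \left(- \frac{59}{1016}\right) = \frac{23305}{1016}$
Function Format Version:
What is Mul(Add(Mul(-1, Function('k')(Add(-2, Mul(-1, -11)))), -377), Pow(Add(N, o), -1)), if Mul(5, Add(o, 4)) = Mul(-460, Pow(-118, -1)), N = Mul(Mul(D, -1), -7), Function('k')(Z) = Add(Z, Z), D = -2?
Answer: Rational(23305, 1016) ≈ 22.938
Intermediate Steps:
Function('k')(Z) = Mul(2, Z)
N = -14 (N = Mul(Mul(-2, -1), -7) = Mul(2, -7) = -14)
o = Rational(-190, 59) (o = Add(-4, Mul(Rational(1, 5), Mul(-460, Pow(-118, -1)))) = Add(-4, Mul(Rational(1, 5), Mul(-460, Rational(-1, 118)))) = Add(-4, Mul(Rational(1, 5), Rational(230, 59))) = Add(-4, Rational(46, 59)) = Rational(-190, 59) ≈ -3.2203)
Mul(Add(Mul(-1, Function('k')(Add(-2, Mul(-1, -11)))), -377), Pow(Add(N, o), -1)) = Mul(Add(Mul(-1, Mul(2, Add(-2, Mul(-1, -11)))), -377), Pow(Add(-14, Rational(-190, 59)), -1)) = Mul(Add(Mul(-1, Mul(2, Add(-2, 11))), -377), Pow(Rational(-1016, 59), -1)) = Mul(Add(Mul(-1, Mul(2, 9)), -377), Rational(-59, 1016)) = Mul(Add(Mul(-1, 18), -377), Rational(-59, 1016)) = Mul(Add(-18, -377), Rational(-59, 1016)) = Mul(-395, Rational(-59, 1016)) = Rational(23305, 1016)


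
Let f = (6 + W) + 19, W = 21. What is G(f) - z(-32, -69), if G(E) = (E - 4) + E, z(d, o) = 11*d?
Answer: 440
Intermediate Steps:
f = 46 (f = (6 + 21) + 19 = 27 + 19 = 46)
G(E) = -4 + 2*E (G(E) = (-4 + E) + E = -4 + 2*E)
G(f) - z(-32, -69) = (-4 + 2*46) - 11*(-32) = (-4 + 92) - 1*(-352) = 88 + 352 = 440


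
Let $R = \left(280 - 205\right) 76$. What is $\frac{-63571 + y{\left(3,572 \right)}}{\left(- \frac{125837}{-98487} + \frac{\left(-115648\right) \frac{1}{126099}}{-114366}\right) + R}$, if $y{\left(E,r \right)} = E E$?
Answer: $- \frac{5015480333136953022}{449870146101057613} \approx -11.149$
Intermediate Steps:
$y{\left(E,r \right)} = E^{2}$
$R = 5700$ ($R = 75 \cdot 76 = 5700$)
$\frac{-63571 + y{\left(3,572 \right)}}{\left(- \frac{125837}{-98487} + \frac{\left(-115648\right) \frac{1}{126099}}{-114366}\right) + R} = \frac{-63571 + 3^{2}}{\left(- \frac{125837}{-98487} + \frac{\left(-115648\right) \frac{1}{126099}}{-114366}\right) + 5700} = \frac{-63571 + 9}{\left(\left(-125837\right) \left(- \frac{1}{98487}\right) + \left(-115648\right) \frac{1}{126099} \left(- \frac{1}{114366}\right)\right) + 5700} = - \frac{63562}{\left(\frac{125837}{98487} - - \frac{57824}{7210719117}\right) + 5700} = - \frac{63562}{\left(\frac{125837}{98487} + \frac{57824}{7210719117}\right) + 5700} = - \frac{63562}{\frac{100820106270913}{78906899297331} + 5700} = - \frac{63562}{\frac{449870146101057613}{78906899297331}} = \left(-63562\right) \frac{78906899297331}{449870146101057613} = - \frac{5015480333136953022}{449870146101057613}$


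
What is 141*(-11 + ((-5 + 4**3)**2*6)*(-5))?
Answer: -14726181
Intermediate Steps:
141*(-11 + ((-5 + 4**3)**2*6)*(-5)) = 141*(-11 + ((-5 + 64)**2*6)*(-5)) = 141*(-11 + (59**2*6)*(-5)) = 141*(-11 + (3481*6)*(-5)) = 141*(-11 + 20886*(-5)) = 141*(-11 - 104430) = 141*(-104441) = -14726181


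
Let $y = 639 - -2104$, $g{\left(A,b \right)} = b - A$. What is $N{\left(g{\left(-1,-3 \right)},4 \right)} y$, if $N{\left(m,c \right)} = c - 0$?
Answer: $10972$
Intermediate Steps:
$y = 2743$ ($y = 639 + 2104 = 2743$)
$N{\left(m,c \right)} = c$ ($N{\left(m,c \right)} = c + 0 = c$)
$N{\left(g{\left(-1,-3 \right)},4 \right)} y = 4 \cdot 2743 = 10972$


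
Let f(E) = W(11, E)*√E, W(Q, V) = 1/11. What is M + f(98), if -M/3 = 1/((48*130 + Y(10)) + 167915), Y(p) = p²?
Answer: -1/58085 + 7*√2/11 ≈ 0.89994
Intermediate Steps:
W(Q, V) = 1/11
f(E) = √E/11
M = -1/58085 (M = -3/((48*130 + 10²) + 167915) = -3/((6240 + 100) + 167915) = -3/(6340 + 167915) = -3/174255 = -3*1/174255 = -1/58085 ≈ -1.7216e-5)
M + f(98) = -1/58085 + √98/11 = -1/58085 + (7*√2)/11 = -1/58085 + 7*√2/11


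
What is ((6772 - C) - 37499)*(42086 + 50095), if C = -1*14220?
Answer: -1521631767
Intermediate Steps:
C = -14220
((6772 - C) - 37499)*(42086 + 50095) = ((6772 - 1*(-14220)) - 37499)*(42086 + 50095) = ((6772 + 14220) - 37499)*92181 = (20992 - 37499)*92181 = -16507*92181 = -1521631767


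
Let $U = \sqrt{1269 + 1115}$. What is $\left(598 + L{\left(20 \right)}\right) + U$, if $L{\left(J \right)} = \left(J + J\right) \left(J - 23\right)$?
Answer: $478 + 4 \sqrt{149} \approx 526.83$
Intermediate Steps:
$L{\left(J \right)} = 2 J \left(-23 + J\right)$
$U = 4 \sqrt{149}$ ($U = \sqrt{2384} = 4 \sqrt{149} \approx 48.826$)
$\left(598 + L{\left(20 \right)}\right) + U = \left(598 + 2 \cdot 20 \left(-23 + 20\right)\right) + 4 \sqrt{149} = \left(598 + 2 \cdot 20 \left(-3\right)\right) + 4 \sqrt{149} = \left(598 - 120\right) + 4 \sqrt{149} = 478 + 4 \sqrt{149}$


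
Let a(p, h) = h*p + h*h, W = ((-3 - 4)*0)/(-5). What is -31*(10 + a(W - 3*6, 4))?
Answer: 1426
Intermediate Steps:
W = 0 (W = -7*0*(-⅕) = 0*(-⅕) = 0)
a(p, h) = h² + h*p (a(p, h) = h*p + h² = h² + h*p)
-31*(10 + a(W - 3*6, 4)) = -31*(10 + 4*(4 + (0 - 3*6))) = -31*(10 + 4*(4 + (0 - 18))) = -31*(10 + 4*(4 - 18)) = -31*(10 + 4*(-14)) = -31*(10 - 56) = -31*(-46) = 1426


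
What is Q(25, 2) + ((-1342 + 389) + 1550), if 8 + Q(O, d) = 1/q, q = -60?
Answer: 35339/60 ≈ 588.98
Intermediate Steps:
Q(O, d) = -481/60 (Q(O, d) = -8 + 1/(-60) = -8 - 1/60 = -481/60)
Q(25, 2) + ((-1342 + 389) + 1550) = -481/60 + ((-1342 + 389) + 1550) = -481/60 + (-953 + 1550) = -481/60 + 597 = 35339/60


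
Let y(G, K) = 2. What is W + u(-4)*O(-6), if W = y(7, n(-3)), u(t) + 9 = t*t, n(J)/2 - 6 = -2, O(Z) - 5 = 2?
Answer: 51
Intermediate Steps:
O(Z) = 7 (O(Z) = 5 + 2 = 7)
n(J) = 8 (n(J) = 12 + 2*(-2) = 12 - 4 = 8)
u(t) = -9 + t**2 (u(t) = -9 + t*t = -9 + t**2)
W = 2
W + u(-4)*O(-6) = 2 + (-9 + (-4)**2)*7 = 2 + (-9 + 16)*7 = 2 + 7*7 = 2 + 49 = 51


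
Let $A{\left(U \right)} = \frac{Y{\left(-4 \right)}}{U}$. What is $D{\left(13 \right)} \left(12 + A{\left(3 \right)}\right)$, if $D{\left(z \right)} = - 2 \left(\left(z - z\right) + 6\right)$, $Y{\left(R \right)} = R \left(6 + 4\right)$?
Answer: $16$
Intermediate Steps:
$Y{\left(R \right)} = 10 R$ ($Y{\left(R \right)} = R 10 = 10 R$)
$A{\left(U \right)} = - \frac{40}{U}$ ($A{\left(U \right)} = \frac{10 \left(-4\right)}{U} = - \frac{40}{U}$)
$D{\left(z \right)} = -12$ ($D{\left(z \right)} = - 2 \left(0 + 6\right) = \left(-2\right) 6 = -12$)
$D{\left(13 \right)} \left(12 + A{\left(3 \right)}\right) = - 12 \left(12 - \frac{40}{3}\right) = \left(-12\right) \left(- \frac{4}{3}\right) = 16$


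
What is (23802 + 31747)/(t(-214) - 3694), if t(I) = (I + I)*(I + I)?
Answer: 55549/179490 ≈ 0.30948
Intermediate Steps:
t(I) = 4*I² (t(I) = (2*I)*(2*I) = 4*I²)
(23802 + 31747)/(t(-214) - 3694) = (23802 + 31747)/(4*(-214)² - 3694) = 55549/(4*45796 - 3694) = 55549/(183184 - 3694) = 55549/179490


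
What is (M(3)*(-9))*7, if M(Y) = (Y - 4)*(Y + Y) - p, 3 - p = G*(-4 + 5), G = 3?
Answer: 378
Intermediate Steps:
p = 0 (p = 3 - 3*(-4 + 5) = 3 - 3 = 0)
M(Y) = 2*Y*(-4 + Y) (M(Y) = (Y - 4)*(Y + Y) - 1*0 = (-4 + Y)*(2*Y) + 0 = 2*Y*(-4 + Y) + 0 = 2*Y*(-4 + Y))
(M(3)*(-9))*7 = ((2*3*(-4 + 3))*(-9))*7 = ((2*3*(-1))*(-9))*7 = -6*(-9)*7 = 54*7 = 378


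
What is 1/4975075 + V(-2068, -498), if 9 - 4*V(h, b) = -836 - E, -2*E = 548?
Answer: 2840767829/19900300 ≈ 142.75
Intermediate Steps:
E = -274 (E = -½*548 = -274)
V(h, b) = 571/4 (V(h, b) = 9/4 - (-836 - 1*(-274))/4 = 9/4 - (-836 + 274)/4 = 9/4 - ¼*(-562) = 9/4 + 281/2 = 571/4)
1/4975075 + V(-2068, -498) = 1/4975075 + 571/4 = 2840767829/19900300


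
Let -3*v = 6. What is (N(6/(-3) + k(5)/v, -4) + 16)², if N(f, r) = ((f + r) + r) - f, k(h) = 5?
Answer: 64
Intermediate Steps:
v = -2 (v = -⅓*6 = -2)
N(f, r) = 2*r (N(f, r) = (f + 2*r) - f = 2*r)
(N(6/(-3) + k(5)/v, -4) + 16)² = (2*(-4) + 16)² = (-8 + 16)² = 8² = 64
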